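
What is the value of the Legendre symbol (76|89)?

Euler's criterion: (76/89) ≡ 76^44 (mod 89).
76^2 ≡ 80 (mod 89)
76^4 ≡ 81 (mod 89)
76^8 ≡ 64 (mod 89)
76^16 ≡ 2 (mod 89)
76^32 ≡ 4 (mod 89)
76^44 = 76^(32+8+4) ≡ 88 (mod 89).
Result is 88 ≡ −1, so (76/89) = −1.

-1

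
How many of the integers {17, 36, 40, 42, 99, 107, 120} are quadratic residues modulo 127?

(17/127) = +1 → QR.
(36/127) = +1 → QR.
(40/127) = -1 → non-residue.
(42/127) = +1 → QR.
(99/127) = +1 → QR.
(107/127) = +1 → QR.
(120/127) = +1 → QR.
Total quadratic residues among the 7: 6.

6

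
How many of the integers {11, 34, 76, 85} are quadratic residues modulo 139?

2

(11/139) = +1 → QR.
(34/139) = +1 → QR.
(76/139) = -1 → non-residue.
(85/139) = -1 → non-residue.
Total quadratic residues among the 4: 2.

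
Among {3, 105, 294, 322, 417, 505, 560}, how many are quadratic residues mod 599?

4

(3/599) = +1 → QR.
(105/599) = -1 → non-residue.
(294/599) = +1 → QR.
(322/599) = +1 → QR.
(417/599) = +1 → QR.
(505/599) = -1 → non-residue.
(560/599) = -1 → non-residue.
Total quadratic residues among the 7: 4.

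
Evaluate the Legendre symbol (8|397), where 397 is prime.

-1

Pull out 2^3: since 397 ≡ 5 (mod 8), (2/397) = -1, so (2/397)^3 = -1.
Reached (1/397) = 1. Collecting the sign flips along the way, the symbol is -1.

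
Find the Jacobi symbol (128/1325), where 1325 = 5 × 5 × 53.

-1

Pull out 2^7: since 1325 ≡ 5 (mod 8), (2/1325) = -1, so (2/1325)^7 = -1.
Reached (1/1325) = 1. Collecting the sign flips along the way, the symbol is -1.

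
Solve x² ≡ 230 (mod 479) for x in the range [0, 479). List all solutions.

229, 250

Since 479 ≡ 3 (mod 4), a square root of 230 is 230^((479+1)/4) = 230^120 mod 479.
Repeated squaring: 230^2≡210, 230^4≡32, 230^8≡66, 230^16≡45, 230^32≡109, 230^64≡385 (mod 479).
230^120 = 230^(64+32+16+8) ≡ 250 (mod 479).
Check: 250² = 62500 ≡ 230 (mod 479). The two roots are 229 and 250.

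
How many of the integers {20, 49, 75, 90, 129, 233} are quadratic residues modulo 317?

2

(20/317) = -1 → non-residue.
(49/317) = +1 → QR.
(75/317) = -1 → non-residue.
(90/317) = +1 → QR.
(129/317) = -1 → non-residue.
(233/317) = -1 → non-residue.
Total quadratic residues among the 6: 2.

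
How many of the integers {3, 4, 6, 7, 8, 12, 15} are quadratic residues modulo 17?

3

(3/17) = -1 → non-residue.
(4/17) = +1 → QR.
(6/17) = -1 → non-residue.
(7/17) = -1 → non-residue.
(8/17) = +1 → QR.
(12/17) = -1 → non-residue.
(15/17) = +1 → QR.
Total quadratic residues among the 7: 3.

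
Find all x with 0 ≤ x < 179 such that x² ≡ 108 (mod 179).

65, 114

Since 179 ≡ 3 (mod 4), a square root of 108 is 108^((179+1)/4) = 108^45 mod 179.
Repeated squaring: 108^2≡29, 108^4≡125, 108^8≡52, 108^16≡19, 108^32≡3 (mod 179).
108^45 = 108^(32+8+4+1) ≡ 65 (mod 179).
Check: 65² = 4225 ≡ 108 (mod 179). The two roots are 65 and 114.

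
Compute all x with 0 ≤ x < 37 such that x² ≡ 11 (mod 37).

37 ≡ 1 (mod 4), so we find a root by search.
Trying successive values, 14² = 196 ≡ 11 (mod 37). The other root is 37 − 14 = 23.

14, 23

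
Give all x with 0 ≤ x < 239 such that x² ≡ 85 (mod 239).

18, 221

Since 239 ≡ 3 (mod 4), a square root of 85 is 85^((239+1)/4) = 85^60 mod 239.
Repeated squaring: 85^2≡55, 85^4≡157, 85^8≡32, 85^16≡68, 85^32≡83 (mod 239).
85^60 = 85^(32+16+8+4) ≡ 18 (mod 239).
Check: 18² = 324 ≡ 85 (mod 239). The two roots are 18 and 221.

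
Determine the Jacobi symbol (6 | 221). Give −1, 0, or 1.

Pull out 2: since 221 ≡ 5 (mod 8), (2/221) = -1.
Reciprocity: 3 ≡ 3 and 221 ≡ 1 (mod 4), so (3/221) = +(221/3).
Reduce top mod 3: now compute (2/3).
Pull out 2: since 3 ≡ 3 (mod 8), (2/3) = -1.
Reached (1/3) = 1. Collecting the sign flips along the way, the symbol is +1.

1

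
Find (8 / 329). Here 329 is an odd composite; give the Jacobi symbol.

Pull out 2^3: since 329 ≡ 1 (mod 8), (2/329) = +1, so (2/329)^3 = +1.
Reached (1/329) = 1. Collecting the sign flips along the way, the symbol is +1.

1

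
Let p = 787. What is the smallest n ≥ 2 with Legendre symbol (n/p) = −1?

(2/787) = −1, so 2 is the smallest positive non-residue mod 787.

2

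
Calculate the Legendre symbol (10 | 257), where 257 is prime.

-1

Pull out 2: since 257 ≡ 1 (mod 8), (2/257) = +1.
Reciprocity: 5 ≡ 1 and 257 ≡ 1 (mod 4), so (5/257) = +(257/5).
Reduce top mod 5: now compute (2/5).
Pull out 2: since 5 ≡ 5 (mod 8), (2/5) = -1.
Reached (1/5) = 1. Collecting the sign flips along the way, the symbol is -1.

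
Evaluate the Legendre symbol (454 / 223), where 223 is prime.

Euler's criterion: (454/223) ≡ 8^111 (mod 223).
8^2 ≡ 64 (mod 223)
8^4 ≡ 82 (mod 223)
8^8 ≡ 34 (mod 223)
8^16 ≡ 41 (mod 223)
8^32 ≡ 120 (mod 223)
8^64 ≡ 128 (mod 223)
8^111 = 8^(64+32+8+4+2+1) ≡ 1 (mod 223).
Result is 1, so (454/223) = 1.

1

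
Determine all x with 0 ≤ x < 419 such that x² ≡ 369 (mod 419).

Since 419 ≡ 3 (mod 4), a square root of 369 is 369^((419+1)/4) = 369^105 mod 419.
Repeated squaring: 369^2≡405, 369^4≡196, 369^8≡287, 369^16≡245, 369^32≡108, 369^64≡351 (mod 419).
369^105 = 369^(64+32+8+1) ≡ 358 (mod 419).
Check: 358² = 128164 ≡ 369 (mod 419). The two roots are 61 and 358.

61, 358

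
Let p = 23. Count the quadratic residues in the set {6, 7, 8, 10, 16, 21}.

(6/23) = +1 → QR.
(7/23) = -1 → non-residue.
(8/23) = +1 → QR.
(10/23) = -1 → non-residue.
(16/23) = +1 → QR.
(21/23) = -1 → non-residue.
Total quadratic residues among the 6: 3.

3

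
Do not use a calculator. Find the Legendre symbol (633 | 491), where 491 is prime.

First reduce: 633 ≡ 142 (mod 491).
Pull out 2: since 491 ≡ 3 (mod 8), (2/491) = -1.
Reciprocity: 71 ≡ 3 and 491 ≡ 3 (mod 4), so (71/491) = −(491/71).
Reduce top mod 71: now compute (65/71).
Reciprocity: 65 ≡ 1 and 71 ≡ 3 (mod 4), so (65/71) = +(71/65).
Reduce top mod 65: now compute (6/65).
Pull out 2: since 65 ≡ 1 (mod 8), (2/65) = +1.
Reciprocity: 3 ≡ 3 and 65 ≡ 1 (mod 4), so (3/65) = +(65/3).
Reduce top mod 3: now compute (2/3).
Pull out 2: since 3 ≡ 3 (mod 8), (2/3) = -1.
Reached (1/3) = 1. Collecting the sign flips along the way, the symbol is -1.

-1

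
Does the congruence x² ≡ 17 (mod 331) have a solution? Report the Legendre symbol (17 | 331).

Reciprocity: 17 ≡ 1 and 331 ≡ 3 (mod 4), so (17/331) = +(331/17).
Reduce top mod 17: now compute (8/17).
Pull out 2^3: since 17 ≡ 1 (mod 8), (2/17) = +1, so (2/17)^3 = +1.
Reached (1/17) = 1. Collecting the sign flips along the way, the symbol is +1.

1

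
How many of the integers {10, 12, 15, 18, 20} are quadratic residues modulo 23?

(10/23) = -1 → non-residue.
(12/23) = +1 → QR.
(15/23) = -1 → non-residue.
(18/23) = +1 → QR.
(20/23) = -1 → non-residue.
Total quadratic residues among the 5: 2.

2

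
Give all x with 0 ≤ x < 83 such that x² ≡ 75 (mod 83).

Since 83 ≡ 3 (mod 4), a square root of 75 is 75^((83+1)/4) = 75^21 mod 83.
Repeated squaring: 75^2≡64, 75^4≡29, 75^8≡11, 75^16≡38 (mod 83).
75^21 = 75^(16+4+1) ≡ 65 (mod 83).
Check: 65² = 4225 ≡ 75 (mod 83). The two roots are 18 and 65.

18, 65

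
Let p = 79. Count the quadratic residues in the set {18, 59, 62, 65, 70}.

3

(18/79) = +1 → QR.
(59/79) = -1 → non-residue.
(62/79) = +1 → QR.
(65/79) = +1 → QR.
(70/79) = -1 → non-residue.
Total quadratic residues among the 5: 3.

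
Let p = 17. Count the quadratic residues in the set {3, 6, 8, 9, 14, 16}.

3

(3/17) = -1 → non-residue.
(6/17) = -1 → non-residue.
(8/17) = +1 → QR.
(9/17) = +1 → QR.
(14/17) = -1 → non-residue.
(16/17) = +1 → QR.
Total quadratic residues among the 6: 3.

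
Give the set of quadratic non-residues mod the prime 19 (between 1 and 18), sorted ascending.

2 3 8 10 12 13 14 15 18

Square k = 1,…,9 (k and 19−k give the same square):
1²=1, 2²=4, 3²=9, 4²=16, 5²≡6, 6²≡17, 7²≡11, 8²≡7, 9²≡5 (mod 19).
The residues are {1, 4, 5, 6, 7, 9, 11, 16, 17}; the non-residues are the remaining 9 nonzero classes.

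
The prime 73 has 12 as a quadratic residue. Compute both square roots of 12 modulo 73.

73 ≡ 1 (mod 4), so we find a root by search.
Trying successive values, 31² = 961 ≡ 12 (mod 73). The other root is 73 − 31 = 42.

31, 42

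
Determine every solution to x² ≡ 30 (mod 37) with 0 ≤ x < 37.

37 ≡ 1 (mod 4), so we find a root by search.
Trying successive values, 17² = 289 ≡ 30 (mod 37). The other root is 37 − 17 = 20.

17, 20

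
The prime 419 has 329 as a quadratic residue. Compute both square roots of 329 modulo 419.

76, 343

Since 419 ≡ 3 (mod 4), a square root of 329 is 329^((419+1)/4) = 329^105 mod 419.
Repeated squaring: 329^2≡139, 329^4≡47, 329^8≡114, 329^16≡7, 329^32≡49, 329^64≡306 (mod 419).
329^105 = 329^(64+32+8+1) ≡ 343 (mod 419).
Check: 343² = 117649 ≡ 329 (mod 419). The two roots are 76 and 343.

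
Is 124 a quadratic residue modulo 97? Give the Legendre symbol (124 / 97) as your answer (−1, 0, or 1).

1

First reduce: 124 ≡ 27 (mod 97).
Reciprocity: 27 ≡ 3 and 97 ≡ 1 (mod 4), so (27/97) = +(97/27).
Reduce top mod 27: now compute (16/27).
Pull out 2^4: since 27 ≡ 3 (mod 8), (2/27) = -1, so (2/27)^4 = +1.
Reached (1/27) = 1. Collecting the sign flips along the way, the symbol is +1.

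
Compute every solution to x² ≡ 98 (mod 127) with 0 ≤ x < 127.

Since 127 ≡ 3 (mod 4), a square root of 98 is 98^((127+1)/4) = 98^32 mod 127.
Repeated squaring: 98^2≡79, 98^4≡18, 98^8≡70, 98^16≡74, 98^32≡15 (mod 127).
98^32 = 98^(32) ≡ 15 (mod 127).
Check: 15² = 225 ≡ 98 (mod 127). The two roots are 15 and 112.

15, 112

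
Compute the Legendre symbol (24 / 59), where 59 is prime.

-1

Euler's criterion: (24/59) ≡ 24^29 (mod 59).
24^2 ≡ 45 (mod 59)
24^4 ≡ 19 (mod 59)
24^8 ≡ 7 (mod 59)
24^16 ≡ 49 (mod 59)
24^29 = 24^(16+8+4+1) ≡ 58 (mod 59).
Result is 58 ≡ −1, so (24/59) = −1.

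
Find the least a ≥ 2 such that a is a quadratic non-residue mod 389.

2

(2/389) = −1, so 2 is the smallest positive non-residue mod 389.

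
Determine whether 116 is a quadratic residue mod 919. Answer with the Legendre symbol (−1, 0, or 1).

Euler's criterion: (116/919) ≡ 116^459 (mod 919).
116^2 ≡ 590 (mod 919)
116^4 ≡ 718 (mod 919)
116^8 ≡ 884 (mod 919)
116^16 ≡ 306 (mod 919)
116^32 ≡ 817 (mod 919)
116^64 ≡ 295 (mod 919)
116^128 ≡ 639 (mod 919)
116^256 ≡ 285 (mod 919)
116^459 = 116^(256+128+64+8+2+1) ≡ 1 (mod 919).
Result is 1, so (116/919) = 1.

1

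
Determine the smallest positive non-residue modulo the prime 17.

3

(2/17) = +1, so 2 is a residue.
(3/17) = −1, so 3 is the smallest positive non-residue mod 17.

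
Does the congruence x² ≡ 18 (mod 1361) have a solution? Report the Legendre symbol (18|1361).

Pull out 2: since 1361 ≡ 1 (mod 8), (2/1361) = +1.
Reciprocity: 9 ≡ 1 and 1361 ≡ 1 (mod 4), so (9/1361) = +(1361/9).
Reduce top mod 9: now compute (2/9).
Pull out 2: since 9 ≡ 1 (mod 8), (2/9) = +1.
Reached (1/9) = 1. Collecting the sign flips along the way, the symbol is +1.

1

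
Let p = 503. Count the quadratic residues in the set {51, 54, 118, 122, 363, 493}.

(51/503) = -1 → non-residue.
(54/503) = +1 → QR.
(118/503) = +1 → QR.
(122/503) = +1 → QR.
(363/503) = +1 → QR.
(493/503) = +1 → QR.
Total quadratic residues among the 6: 5.

5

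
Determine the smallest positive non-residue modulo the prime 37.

(2/37) = −1, so 2 is the smallest positive non-residue mod 37.

2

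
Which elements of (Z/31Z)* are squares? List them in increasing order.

1,2,4,5,7,8,9,10,14,16,18,19,20,25,28

Square k = 1,…,15 (k and 31−k give the same square):
1²=1, 2²=4, 3²=9, 4²=16, 5²=25, 6²≡5, 7²≡18, 8²≡2, 9²≡19, 10²≡7, 11²≡28, 12²≡20, 13²≡14, 14²≡10, 15²≡8 (mod 31).
So the quadratic residues mod 31 are {1, 2, 4, 5, 7, 8, 9, 10, 14, 16, 18, 19, 20, 25, 28}.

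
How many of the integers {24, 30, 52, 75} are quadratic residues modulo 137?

(24/137) = -1 → non-residue.
(30/137) = +1 → QR.
(52/137) = -1 → non-residue.
(75/137) = -1 → non-residue.
Total quadratic residues among the 4: 1.

1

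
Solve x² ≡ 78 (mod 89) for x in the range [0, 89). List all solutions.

89 ≡ 1 (mod 4), so we find a root by search.
Trying successive values, 16² = 256 ≡ 78 (mod 89). The other root is 89 − 16 = 73.

16, 73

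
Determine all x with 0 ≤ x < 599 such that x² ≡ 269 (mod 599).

198, 401

Since 599 ≡ 3 (mod 4), a square root of 269 is 269^((599+1)/4) = 269^150 mod 599.
Repeated squaring: 269^2≡481, 269^4≡147, 269^8≡45, 269^16≡228, 269^32≡470, 269^64≡468, 269^128≡389 (mod 599).
269^150 = 269^(128+16+4+2) ≡ 401 (mod 599).
Check: 401² = 160801 ≡ 269 (mod 599). The two roots are 198 and 401.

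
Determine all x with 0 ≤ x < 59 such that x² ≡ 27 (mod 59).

Since 59 ≡ 3 (mod 4), a square root of 27 is 27^((59+1)/4) = 27^15 mod 59.
Repeated squaring: 27^2≡21, 27^4≡28, 27^8≡17 (mod 59).
27^15 = 27^(8+4+2+1) ≡ 26 (mod 59).
Check: 26² = 676 ≡ 27 (mod 59). The two roots are 26 and 33.

26, 33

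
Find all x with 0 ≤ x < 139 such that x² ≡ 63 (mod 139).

52, 87

Since 139 ≡ 3 (mod 4), a square root of 63 is 63^((139+1)/4) = 63^35 mod 139.
Repeated squaring: 63^2≡77, 63^4≡91, 63^8≡80, 63^16≡6, 63^32≡36 (mod 139).
63^35 = 63^(32+2+1) ≡ 52 (mod 139).
Check: 52² = 2704 ≡ 63 (mod 139). The two roots are 52 and 87.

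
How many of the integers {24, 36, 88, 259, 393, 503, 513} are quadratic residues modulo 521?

(24/521) = -1 → non-residue.
(36/521) = +1 → QR.
(88/521) = +1 → QR.
(259/521) = -1 → non-residue.
(393/521) = +1 → QR.
(503/521) = +1 → QR.
(513/521) = +1 → QR.
Total quadratic residues among the 7: 5.

5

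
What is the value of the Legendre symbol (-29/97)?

-1

Euler's criterion: (-29/97) ≡ 68^48 (mod 97).
68^2 ≡ 65 (mod 97)
68^4 ≡ 54 (mod 97)
68^8 ≡ 6 (mod 97)
68^16 ≡ 36 (mod 97)
68^32 ≡ 35 (mod 97)
68^48 = 68^(32+16) ≡ 96 (mod 97).
Result is 96 ≡ −1, so (-29/97) = −1.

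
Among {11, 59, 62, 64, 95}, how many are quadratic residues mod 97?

(11/97) = +1 → QR.
(59/97) = -1 → non-residue.
(62/97) = +1 → QR.
(64/97) = +1 → QR.
(95/97) = +1 → QR.
Total quadratic residues among the 5: 4.

4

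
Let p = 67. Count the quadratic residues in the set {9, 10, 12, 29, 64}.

4

(9/67) = +1 → QR.
(10/67) = +1 → QR.
(12/67) = -1 → non-residue.
(29/67) = +1 → QR.
(64/67) = +1 → QR.
Total quadratic residues among the 5: 4.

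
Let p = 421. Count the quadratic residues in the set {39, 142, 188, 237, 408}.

2

(39/421) = -1 → non-residue.
(142/421) = +1 → QR.
(188/421) = -1 → non-residue.
(237/421) = +1 → QR.
(408/421) = -1 → non-residue.
Total quadratic residues among the 5: 2.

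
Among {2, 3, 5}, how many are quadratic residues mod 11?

2

(2/11) = -1 → non-residue.
(3/11) = +1 → QR.
(5/11) = +1 → QR.
Total quadratic residues among the 3: 2.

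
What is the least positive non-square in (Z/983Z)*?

5

(2/983) = +1, so 2 is a residue.
(3/983) = +1, so 3 is a residue.
(4/983) = +1, so 4 is a residue.
(5/983) = −1, so 5 is the smallest positive non-residue mod 983.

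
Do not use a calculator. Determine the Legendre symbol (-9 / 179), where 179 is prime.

Euler's criterion: (-9/179) ≡ 170^89 (mod 179).
170^2 ≡ 81 (mod 179)
170^4 ≡ 117 (mod 179)
170^8 ≡ 85 (mod 179)
170^16 ≡ 65 (mod 179)
170^32 ≡ 108 (mod 179)
170^64 ≡ 29 (mod 179)
170^89 = 170^(64+16+8+1) ≡ 178 (mod 179).
Result is 178 ≡ −1, so (-9/179) = −1.

-1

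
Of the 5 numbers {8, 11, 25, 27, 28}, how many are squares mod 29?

2

(8/29) = -1 → non-residue.
(11/29) = -1 → non-residue.
(25/29) = +1 → QR.
(27/29) = -1 → non-residue.
(28/29) = +1 → QR.
Total quadratic residues among the 5: 2.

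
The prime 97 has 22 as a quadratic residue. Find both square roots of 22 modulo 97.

33, 64

97 ≡ 1 (mod 4), so we find a root by search.
Trying successive values, 33² = 1089 ≡ 22 (mod 97). The other root is 97 − 33 = 64.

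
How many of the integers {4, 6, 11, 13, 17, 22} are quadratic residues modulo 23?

(4/23) = +1 → QR.
(6/23) = +1 → QR.
(11/23) = -1 → non-residue.
(13/23) = +1 → QR.
(17/23) = -1 → non-residue.
(22/23) = -1 → non-residue.
Total quadratic residues among the 6: 3.

3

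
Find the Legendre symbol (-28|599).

1

First reduce: -28 ≡ 571 (mod 599).
Reciprocity: 571 ≡ 3 and 599 ≡ 3 (mod 4), so (571/599) = −(599/571).
Reduce top mod 571: now compute (28/571).
Pull out 2^2: since 571 ≡ 3 (mod 8), (2/571) = -1, so (2/571)^2 = +1.
Reciprocity: 7 ≡ 3 and 571 ≡ 3 (mod 4), so (7/571) = −(571/7).
Reduce top mod 7: now compute (4/7).
Pull out 2^2: since 7 ≡ 7 (mod 8), (2/7) = +1, so (2/7)^2 = +1.
Reached (1/7) = 1. Collecting the sign flips along the way, the symbol is +1.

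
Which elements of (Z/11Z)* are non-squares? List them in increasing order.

2, 6, 7, 8, 10

Square k = 1,…,5 (k and 11−k give the same square):
1²=1, 2²=4, 3²=9, 4²≡5, 5²≡3 (mod 11).
The residues are {1, 3, 4, 5, 9}; the non-residues are the remaining 5 nonzero classes.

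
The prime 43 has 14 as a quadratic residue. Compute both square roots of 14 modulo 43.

Since 43 ≡ 3 (mod 4), a square root of 14 is 14^((43+1)/4) = 14^11 mod 43.
Repeated squaring: 14^2≡24, 14^4≡17, 14^8≡31 (mod 43).
14^11 = 14^(8+2+1) ≡ 10 (mod 43).
Check: 10² = 100 ≡ 14 (mod 43). The two roots are 10 and 33.

10, 33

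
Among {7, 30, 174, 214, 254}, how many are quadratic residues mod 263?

(7/263) = -1 → non-residue.
(30/263) = -1 → non-residue.
(174/263) = -1 → non-residue.
(214/263) = -1 → non-residue.
(254/263) = -1 → non-residue.
Total quadratic residues among the 5: 0.

0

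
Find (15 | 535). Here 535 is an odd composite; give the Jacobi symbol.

Reciprocity: 15 ≡ 3 and 535 ≡ 3 (mod 4), so (15/535) = −(535/15).
Reduce top mod 15: now compute (10/15).
Pull out 2: since 15 ≡ 7 (mod 8), (2/15) = +1.
Reciprocity: 5 ≡ 1 and 15 ≡ 3 (mod 4), so (5/15) = +(15/5).
Reduce top mod 5: now compute (0/5).
Top reduces to 0: gcd > 1, so the symbol is 0.

0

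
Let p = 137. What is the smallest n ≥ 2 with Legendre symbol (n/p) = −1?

3

(2/137) = +1, so 2 is a residue.
(3/137) = −1, so 3 is the smallest positive non-residue mod 137.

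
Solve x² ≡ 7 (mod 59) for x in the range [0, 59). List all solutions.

19, 40

Since 59 ≡ 3 (mod 4), a square root of 7 is 7^((59+1)/4) = 7^15 mod 59.
Repeated squaring: 7^2≡49, 7^4≡41, 7^8≡29 (mod 59).
7^15 = 7^(8+4+2+1) ≡ 19 (mod 59).
Check: 19² = 361 ≡ 7 (mod 59). The two roots are 19 and 40.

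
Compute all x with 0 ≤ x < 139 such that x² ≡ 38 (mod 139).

Since 139 ≡ 3 (mod 4), a square root of 38 is 38^((139+1)/4) = 38^35 mod 139.
Repeated squaring: 38^2≡54, 38^4≡136, 38^8≡9, 38^16≡81, 38^32≡28 (mod 139).
38^35 = 38^(32+2+1) ≡ 49 (mod 139).
Check: 49² = 2401 ≡ 38 (mod 139). The two roots are 49 and 90.

49, 90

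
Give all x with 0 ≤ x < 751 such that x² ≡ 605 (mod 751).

125, 626

Since 751 ≡ 3 (mod 4), a square root of 605 is 605^((751+1)/4) = 605^188 mod 751.
Repeated squaring: 605^2≡288, 605^4≡334, 605^8≡408, 605^16≡493, 605^32≡476, 605^64≡525, 605^128≡8 (mod 751).
605^188 = 605^(128+32+16+8+4) ≡ 125 (mod 751).
Check: 125² = 15625 ≡ 605 (mod 751). The two roots are 125 and 626.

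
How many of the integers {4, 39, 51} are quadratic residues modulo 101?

1

(4/101) = +1 → QR.
(39/101) = -1 → non-residue.
(51/101) = -1 → non-residue.
Total quadratic residues among the 3: 1.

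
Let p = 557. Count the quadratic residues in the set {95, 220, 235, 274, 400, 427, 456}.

(95/557) = -1 → non-residue.
(220/557) = +1 → QR.
(235/557) = +1 → QR.
(274/557) = -1 → non-residue.
(400/557) = +1 → QR.
(427/557) = -1 → non-residue.
(456/557) = +1 → QR.
Total quadratic residues among the 7: 4.

4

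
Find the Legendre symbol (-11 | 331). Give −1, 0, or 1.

1

Euler's criterion: (-11/331) ≡ 320^165 (mod 331).
320^2 ≡ 121 (mod 331)
320^4 ≡ 77 (mod 331)
320^8 ≡ 302 (mod 331)
320^16 ≡ 179 (mod 331)
320^32 ≡ 265 (mod 331)
320^64 ≡ 53 (mod 331)
320^128 ≡ 161 (mod 331)
320^165 = 320^(128+32+4+1) ≡ 1 (mod 331).
Result is 1, so (-11/331) = 1.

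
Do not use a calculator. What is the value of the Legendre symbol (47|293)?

-1

Reciprocity: 47 ≡ 3 and 293 ≡ 1 (mod 4), so (47/293) = +(293/47).
Reduce top mod 47: now compute (11/47).
Reciprocity: 11 ≡ 3 and 47 ≡ 3 (mod 4), so (11/47) = −(47/11).
Reduce top mod 11: now compute (3/11).
Reciprocity: 3 ≡ 3 and 11 ≡ 3 (mod 4), so (3/11) = −(11/3).
Reduce top mod 3: now compute (2/3).
Pull out 2: since 3 ≡ 3 (mod 8), (2/3) = -1.
Reached (1/3) = 1. Collecting the sign flips along the way, the symbol is -1.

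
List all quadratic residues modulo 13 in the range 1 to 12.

1,3,4,9,10,12

Square k = 1,…,6 (k and 13−k give the same square):
1²=1, 2²=4, 3²=9, 4²≡3, 5²≡12, 6²≡10 (mod 13).
So the quadratic residues mod 13 are {1, 3, 4, 9, 10, 12}.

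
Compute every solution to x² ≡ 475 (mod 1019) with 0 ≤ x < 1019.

418, 601

Since 1019 ≡ 3 (mod 4), a square root of 475 is 475^((1019+1)/4) = 475^255 mod 1019.
Repeated squaring: 475^2≡426, 475^4≡94, 475^8≡684, 475^16≡135, 475^32≡902, 475^64≡442, 475^128≡735 (mod 1019).
475^255 = 475^(128+64+32+16+8+4+2+1) ≡ 601 (mod 1019).
Check: 601² = 361201 ≡ 475 (mod 1019). The two roots are 418 and 601.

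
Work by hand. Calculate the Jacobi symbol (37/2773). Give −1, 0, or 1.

-1

Reciprocity: 37 ≡ 1 and 2773 ≡ 1 (mod 4), so (37/2773) = +(2773/37).
Reduce top mod 37: now compute (35/37).
Reciprocity: 35 ≡ 3 and 37 ≡ 1 (mod 4), so (35/37) = +(37/35).
Reduce top mod 35: now compute (2/35).
Pull out 2: since 35 ≡ 3 (mod 8), (2/35) = -1.
Reached (1/35) = 1. Collecting the sign flips along the way, the symbol is -1.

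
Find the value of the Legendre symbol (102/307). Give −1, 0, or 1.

Euler's criterion: (102/307) ≡ 102^153 (mod 307).
102^2 ≡ 273 (mod 307)
102^4 ≡ 235 (mod 307)
102^8 ≡ 272 (mod 307)
102^16 ≡ 304 (mod 307)
102^32 ≡ 9 (mod 307)
102^64 ≡ 81 (mod 307)
102^128 ≡ 114 (mod 307)
102^153 = 102^(128+16+8+1) ≡ 1 (mod 307).
Result is 1, so (102/307) = 1.

1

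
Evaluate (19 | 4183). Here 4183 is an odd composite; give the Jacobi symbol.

Reciprocity: 19 ≡ 3 and 4183 ≡ 3 (mod 4), so (19/4183) = −(4183/19).
Reduce top mod 19: now compute (3/19).
Reciprocity: 3 ≡ 3 and 19 ≡ 3 (mod 4), so (3/19) = −(19/3).
Reduce top mod 3: now compute (1/3).
Reached (1/3) = 1. Collecting the sign flips along the way, the symbol is +1.

1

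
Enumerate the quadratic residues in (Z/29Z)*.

Square k = 1,…,14 (k and 29−k give the same square):
1²=1, 2²=4, 3²=9, 4²=16, 5²=25, 6²≡7, 7²≡20, 8²≡6, 9²≡23, 10²≡13, 11²≡5, 12²≡28, 13²≡24, 14²≡22 (mod 29).
So the quadratic residues mod 29 are {1, 4, 5, 6, 7, 9, 13, 16, 20, 22, 23, 24, 25, 28}.

1 4 5 6 7 9 13 16 20 22 23 24 25 28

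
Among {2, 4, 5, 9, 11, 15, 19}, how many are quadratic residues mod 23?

(2/23) = +1 → QR.
(4/23) = +1 → QR.
(5/23) = -1 → non-residue.
(9/23) = +1 → QR.
(11/23) = -1 → non-residue.
(15/23) = -1 → non-residue.
(19/23) = -1 → non-residue.
Total quadratic residues among the 7: 3.

3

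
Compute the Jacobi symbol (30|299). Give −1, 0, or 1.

-1

Pull out 2: since 299 ≡ 3 (mod 8), (2/299) = -1.
Reciprocity: 15 ≡ 3 and 299 ≡ 3 (mod 4), so (15/299) = −(299/15).
Reduce top mod 15: now compute (14/15).
Pull out 2: since 15 ≡ 7 (mod 8), (2/15) = +1.
Reciprocity: 7 ≡ 3 and 15 ≡ 3 (mod 4), so (7/15) = −(15/7).
Reduce top mod 7: now compute (1/7).
Reached (1/7) = 1. Collecting the sign flips along the way, the symbol is -1.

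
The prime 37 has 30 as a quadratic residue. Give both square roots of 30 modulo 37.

37 ≡ 1 (mod 4), so we find a root by search.
Trying successive values, 17² = 289 ≡ 30 (mod 37). The other root is 37 − 17 = 20.

17, 20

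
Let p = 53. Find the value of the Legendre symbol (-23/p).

-1

Euler's criterion: (-23/53) ≡ 30^26 (mod 53).
30^2 ≡ 52 (mod 53)
30^4 ≡ 1 (mod 53)
30^8 ≡ 1 (mod 53)
30^16 ≡ 1 (mod 53)
30^26 = 30^(16+8+2) ≡ 52 (mod 53).
Result is 52 ≡ −1, so (-23/53) = −1.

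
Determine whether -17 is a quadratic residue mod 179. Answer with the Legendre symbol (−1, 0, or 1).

-1

First reduce: -17 ≡ 162 (mod 179).
Pull out 2: since 179 ≡ 3 (mod 8), (2/179) = -1.
Reciprocity: 81 ≡ 1 and 179 ≡ 3 (mod 4), so (81/179) = +(179/81).
Reduce top mod 81: now compute (17/81).
Reciprocity: 17 ≡ 1 and 81 ≡ 1 (mod 4), so (17/81) = +(81/17).
Reduce top mod 17: now compute (13/17).
Reciprocity: 13 ≡ 1 and 17 ≡ 1 (mod 4), so (13/17) = +(17/13).
Reduce top mod 13: now compute (4/13).
Pull out 2^2: since 13 ≡ 5 (mod 8), (2/13) = -1, so (2/13)^2 = +1.
Reached (1/13) = 1. Collecting the sign flips along the way, the symbol is -1.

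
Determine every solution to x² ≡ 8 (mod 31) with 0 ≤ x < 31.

Since 31 ≡ 3 (mod 4), a square root of 8 is 8^((31+1)/4) = 8^8 mod 31.
Repeated squaring: 8^2≡2, 8^4≡4, 8^8≡16 (mod 31).
8^8 = 8^(8) ≡ 16 (mod 31).
Check: 16² = 256 ≡ 8 (mod 31). The two roots are 15 and 16.

15, 16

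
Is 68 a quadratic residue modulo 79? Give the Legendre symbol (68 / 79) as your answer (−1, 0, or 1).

-1

Euler's criterion: (68/79) ≡ 68^39 (mod 79).
68^2 ≡ 42 (mod 79)
68^4 ≡ 26 (mod 79)
68^8 ≡ 44 (mod 79)
68^16 ≡ 40 (mod 79)
68^32 ≡ 20 (mod 79)
68^39 = 68^(32+4+2+1) ≡ 78 (mod 79).
Result is 78 ≡ −1, so (68/79) = −1.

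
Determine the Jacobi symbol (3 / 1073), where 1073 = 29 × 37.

Reciprocity: 3 ≡ 3 and 1073 ≡ 1 (mod 4), so (3/1073) = +(1073/3).
Reduce top mod 3: now compute (2/3).
Pull out 2: since 3 ≡ 3 (mod 8), (2/3) = -1.
Reached (1/3) = 1. Collecting the sign flips along the way, the symbol is -1.

-1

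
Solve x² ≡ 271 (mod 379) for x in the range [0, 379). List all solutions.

Since 379 ≡ 3 (mod 4), a square root of 271 is 271^((379+1)/4) = 271^95 mod 379.
Repeated squaring: 271^2≡294, 271^4≡24, 271^8≡197, 271^16≡151, 271^32≡61, 271^64≡310 (mod 379).
271^95 = 271^(64+16+8+4+2+1) ≡ 239 (mod 379).
Check: 239² = 57121 ≡ 271 (mod 379). The two roots are 140 and 239.

140, 239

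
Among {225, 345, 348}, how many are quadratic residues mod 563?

1

(225/563) = +1 → QR.
(345/563) = -1 → non-residue.
(348/563) = -1 → non-residue.
Total quadratic residues among the 3: 1.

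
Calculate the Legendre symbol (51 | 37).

Euler's criterion: (51/37) ≡ 14^18 (mod 37).
14^2 ≡ 11 (mod 37)
14^4 ≡ 10 (mod 37)
14^8 ≡ 26 (mod 37)
14^16 ≡ 10 (mod 37)
14^18 = 14^(16+2) ≡ 36 (mod 37).
Result is 36 ≡ −1, so (51/37) = −1.

-1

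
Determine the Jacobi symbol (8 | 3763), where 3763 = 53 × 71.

Pull out 2^3: since 3763 ≡ 3 (mod 8), (2/3763) = -1, so (2/3763)^3 = -1.
Reached (1/3763) = 1. Collecting the sign flips along the way, the symbol is -1.

-1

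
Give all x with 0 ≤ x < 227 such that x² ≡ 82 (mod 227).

38, 189

Since 227 ≡ 3 (mod 4), a square root of 82 is 82^((227+1)/4) = 82^57 mod 227.
Repeated squaring: 82^2≡141, 82^4≡132, 82^8≡172, 82^16≡74, 82^32≡28 (mod 227).
82^57 = 82^(32+16+8+1) ≡ 189 (mod 227).
Check: 189² = 35721 ≡ 82 (mod 227). The two roots are 38 and 189.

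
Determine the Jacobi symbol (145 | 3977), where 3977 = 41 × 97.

-1

Reciprocity: 145 ≡ 1 and 3977 ≡ 1 (mod 4), so (145/3977) = +(3977/145).
Reduce top mod 145: now compute (62/145).
Pull out 2: since 145 ≡ 1 (mod 8), (2/145) = +1.
Reciprocity: 31 ≡ 3 and 145 ≡ 1 (mod 4), so (31/145) = +(145/31).
Reduce top mod 31: now compute (21/31).
Reciprocity: 21 ≡ 1 and 31 ≡ 3 (mod 4), so (21/31) = +(31/21).
Reduce top mod 21: now compute (10/21).
Pull out 2: since 21 ≡ 5 (mod 8), (2/21) = -1.
Reciprocity: 5 ≡ 1 and 21 ≡ 1 (mod 4), so (5/21) = +(21/5).
Reduce top mod 5: now compute (1/5).
Reached (1/5) = 1. Collecting the sign flips along the way, the symbol is -1.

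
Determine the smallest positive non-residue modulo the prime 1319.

13

(2/1319) = +1, so 2 is a residue.
(3/1319) = +1, so 3 is a residue.
(4/1319) = +1, so 4 is a residue.
(5/1319) = +1, so 5 is a residue.
(6/1319) = +1, so 6 is a residue.
(7/1319) = +1, so 7 is a residue.
(8/1319) = +1, so 8 is a residue.
(9/1319) = +1, so 9 is a residue.
(10/1319) = +1, so 10 is a residue.
(11/1319) = +1, so 11 is a residue.
(12/1319) = +1, so 12 is a residue.
(13/1319) = −1, so 13 is the smallest positive non-residue mod 1319.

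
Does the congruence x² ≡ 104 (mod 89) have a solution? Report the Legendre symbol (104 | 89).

-1

First reduce: 104 ≡ 15 (mod 89).
Reciprocity: 15 ≡ 3 and 89 ≡ 1 (mod 4), so (15/89) = +(89/15).
Reduce top mod 15: now compute (14/15).
Pull out 2: since 15 ≡ 7 (mod 8), (2/15) = +1.
Reciprocity: 7 ≡ 3 and 15 ≡ 3 (mod 4), so (7/15) = −(15/7).
Reduce top mod 7: now compute (1/7).
Reached (1/7) = 1. Collecting the sign flips along the way, the symbol is -1.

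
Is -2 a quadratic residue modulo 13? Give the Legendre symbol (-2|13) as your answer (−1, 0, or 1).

First reduce: -2 ≡ 11 (mod 13).
Reciprocity: 11 ≡ 3 and 13 ≡ 1 (mod 4), so (11/13) = +(13/11).
Reduce top mod 11: now compute (2/11).
Pull out 2: since 11 ≡ 3 (mod 8), (2/11) = -1.
Reached (1/11) = 1. Collecting the sign flips along the way, the symbol is -1.

-1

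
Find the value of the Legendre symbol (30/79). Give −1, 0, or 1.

-1

Pull out 2: since 79 ≡ 7 (mod 8), (2/79) = +1.
Reciprocity: 15 ≡ 3 and 79 ≡ 3 (mod 4), so (15/79) = −(79/15).
Reduce top mod 15: now compute (4/15).
Pull out 2^2: since 15 ≡ 7 (mod 8), (2/15) = +1, so (2/15)^2 = +1.
Reached (1/15) = 1. Collecting the sign flips along the way, the symbol is -1.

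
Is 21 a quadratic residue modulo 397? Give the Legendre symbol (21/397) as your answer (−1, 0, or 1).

Reciprocity: 21 ≡ 1 and 397 ≡ 1 (mod 4), so (21/397) = +(397/21).
Reduce top mod 21: now compute (19/21).
Reciprocity: 19 ≡ 3 and 21 ≡ 1 (mod 4), so (19/21) = +(21/19).
Reduce top mod 19: now compute (2/19).
Pull out 2: since 19 ≡ 3 (mod 8), (2/19) = -1.
Reached (1/19) = 1. Collecting the sign flips along the way, the symbol is -1.

-1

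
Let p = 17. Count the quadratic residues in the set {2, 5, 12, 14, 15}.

(2/17) = +1 → QR.
(5/17) = -1 → non-residue.
(12/17) = -1 → non-residue.
(14/17) = -1 → non-residue.
(15/17) = +1 → QR.
Total quadratic residues among the 5: 2.

2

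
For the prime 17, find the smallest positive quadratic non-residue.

3

(2/17) = +1, so 2 is a residue.
(3/17) = −1, so 3 is the smallest positive non-residue mod 17.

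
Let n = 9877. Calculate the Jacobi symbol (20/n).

Pull out 2^2: since 9877 ≡ 5 (mod 8), (2/9877) = -1, so (2/9877)^2 = +1.
Reciprocity: 5 ≡ 1 and 9877 ≡ 1 (mod 4), so (5/9877) = +(9877/5).
Reduce top mod 5: now compute (2/5).
Pull out 2: since 5 ≡ 5 (mod 8), (2/5) = -1.
Reached (1/5) = 1. Collecting the sign flips along the way, the symbol is -1.

-1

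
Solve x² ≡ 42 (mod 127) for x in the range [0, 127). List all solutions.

Since 127 ≡ 3 (mod 4), a square root of 42 is 42^((127+1)/4) = 42^32 mod 127.
Repeated squaring: 42^2≡113, 42^4≡69, 42^8≡62, 42^16≡34, 42^32≡13 (mod 127).
42^32 = 42^(32) ≡ 13 (mod 127).
Check: 13² = 169 ≡ 42 (mod 127). The two roots are 13 and 114.

13, 114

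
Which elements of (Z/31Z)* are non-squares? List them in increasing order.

Square k = 1,…,15 (k and 31−k give the same square):
1²=1, 2²=4, 3²=9, 4²=16, 5²=25, 6²≡5, 7²≡18, 8²≡2, 9²≡19, 10²≡7, 11²≡28, 12²≡20, 13²≡14, 14²≡10, 15²≡8 (mod 31).
The residues are {1, 2, 4, 5, 7, 8, 9, 10, 14, 16, 18, 19, 20, 25, 28}; the non-residues are the remaining 15 nonzero classes.

3,6,11,12,13,15,17,21,22,23,24,26,27,29,30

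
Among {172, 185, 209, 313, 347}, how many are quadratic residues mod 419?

(172/419) = +1 → QR.
(185/419) = +1 → QR.
(209/419) = +1 → QR.
(313/419) = -1 → non-residue.
(347/419) = +1 → QR.
Total quadratic residues among the 5: 4.

4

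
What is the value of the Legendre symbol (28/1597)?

Pull out 2^2: since 1597 ≡ 5 (mod 8), (2/1597) = -1, so (2/1597)^2 = +1.
Reciprocity: 7 ≡ 3 and 1597 ≡ 1 (mod 4), so (7/1597) = +(1597/7).
Reduce top mod 7: now compute (1/7).
Reached (1/7) = 1. Collecting the sign flips along the way, the symbol is +1.

1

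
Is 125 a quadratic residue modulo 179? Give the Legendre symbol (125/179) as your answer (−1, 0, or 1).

1

Euler's criterion: (125/179) ≡ 125^89 (mod 179).
125^2 ≡ 52 (mod 179)
125^4 ≡ 19 (mod 179)
125^8 ≡ 3 (mod 179)
125^16 ≡ 9 (mod 179)
125^32 ≡ 81 (mod 179)
125^64 ≡ 117 (mod 179)
125^89 = 125^(64+16+8+1) ≡ 1 (mod 179).
Result is 1, so (125/179) = 1.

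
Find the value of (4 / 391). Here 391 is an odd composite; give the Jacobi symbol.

1

Pull out 2^2: since 391 ≡ 7 (mod 8), (2/391) = +1, so (2/391)^2 = +1.
Reached (1/391) = 1. Collecting the sign flips along the way, the symbol is +1.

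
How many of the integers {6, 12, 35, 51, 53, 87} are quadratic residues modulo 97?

4

(6/97) = +1 → QR.
(12/97) = +1 → QR.
(35/97) = +1 → QR.
(51/97) = -1 → non-residue.
(53/97) = +1 → QR.
(87/97) = -1 → non-residue.
Total quadratic residues among the 6: 4.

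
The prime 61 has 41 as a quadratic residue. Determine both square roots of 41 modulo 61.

61 ≡ 1 (mod 4), so we find a root by search.
Trying successive values, 23² = 529 ≡ 41 (mod 61). The other root is 61 − 23 = 38.

23, 38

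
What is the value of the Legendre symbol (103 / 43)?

Euler's criterion: (103/43) ≡ 17^21 (mod 43).
17^2 ≡ 31 (mod 43)
17^4 ≡ 15 (mod 43)
17^8 ≡ 10 (mod 43)
17^16 ≡ 14 (mod 43)
17^21 = 17^(16+4+1) ≡ 1 (mod 43).
Result is 1, so (103/43) = 1.

1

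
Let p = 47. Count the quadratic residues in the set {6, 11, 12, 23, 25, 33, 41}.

3

(6/47) = +1 → QR.
(11/47) = -1 → non-residue.
(12/47) = +1 → QR.
(23/47) = -1 → non-residue.
(25/47) = +1 → QR.
(33/47) = -1 → non-residue.
(41/47) = -1 → non-residue.
Total quadratic residues among the 7: 3.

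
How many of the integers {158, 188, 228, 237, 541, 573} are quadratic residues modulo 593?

1

(158/593) = +1 → QR.
(188/593) = -1 → non-residue.
(228/593) = -1 → non-residue.
(237/593) = -1 → non-residue.
(541/593) = -1 → non-residue.
(573/593) = -1 → non-residue.
Total quadratic residues among the 6: 1.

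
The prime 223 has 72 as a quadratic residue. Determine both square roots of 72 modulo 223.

Since 223 ≡ 3 (mod 4), a square root of 72 is 72^((223+1)/4) = 72^56 mod 223.
Repeated squaring: 72^2≡55, 72^4≡126, 72^8≡43, 72^16≡65, 72^32≡211 (mod 223).
72^56 = 72^(32+16+8) ≡ 133 (mod 223).
Check: 133² = 17689 ≡ 72 (mod 223). The two roots are 90 and 133.

90, 133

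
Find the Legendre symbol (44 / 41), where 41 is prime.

First reduce: 44 ≡ 3 (mod 41).
Reciprocity: 3 ≡ 3 and 41 ≡ 1 (mod 4), so (3/41) = +(41/3).
Reduce top mod 3: now compute (2/3).
Pull out 2: since 3 ≡ 3 (mod 8), (2/3) = -1.
Reached (1/3) = 1. Collecting the sign flips along the way, the symbol is -1.

-1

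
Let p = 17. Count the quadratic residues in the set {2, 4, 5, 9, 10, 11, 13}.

4

(2/17) = +1 → QR.
(4/17) = +1 → QR.
(5/17) = -1 → non-residue.
(9/17) = +1 → QR.
(10/17) = -1 → non-residue.
(11/17) = -1 → non-residue.
(13/17) = +1 → QR.
Total quadratic residues among the 7: 4.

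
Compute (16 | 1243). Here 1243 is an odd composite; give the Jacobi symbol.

Pull out 2^4: since 1243 ≡ 3 (mod 8), (2/1243) = -1, so (2/1243)^4 = +1.
Reached (1/1243) = 1. Collecting the sign flips along the way, the symbol is +1.

1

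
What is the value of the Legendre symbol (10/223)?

Pull out 2: since 223 ≡ 7 (mod 8), (2/223) = +1.
Reciprocity: 5 ≡ 1 and 223 ≡ 3 (mod 4), so (5/223) = +(223/5).
Reduce top mod 5: now compute (3/5).
Reciprocity: 3 ≡ 3 and 5 ≡ 1 (mod 4), so (3/5) = +(5/3).
Reduce top mod 3: now compute (2/3).
Pull out 2: since 3 ≡ 3 (mod 8), (2/3) = -1.
Reached (1/3) = 1. Collecting the sign flips along the way, the symbol is -1.

-1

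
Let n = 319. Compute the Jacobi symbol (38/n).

Pull out 2: since 319 ≡ 7 (mod 8), (2/319) = +1.
Reciprocity: 19 ≡ 3 and 319 ≡ 3 (mod 4), so (19/319) = −(319/19).
Reduce top mod 19: now compute (15/19).
Reciprocity: 15 ≡ 3 and 19 ≡ 3 (mod 4), so (15/19) = −(19/15).
Reduce top mod 15: now compute (4/15).
Pull out 2^2: since 15 ≡ 7 (mod 8), (2/15) = +1, so (2/15)^2 = +1.
Reached (1/15) = 1. Collecting the sign flips along the way, the symbol is +1.

1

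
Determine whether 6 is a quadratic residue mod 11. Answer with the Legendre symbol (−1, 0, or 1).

-1

Euler's criterion: (6/11) ≡ 6^5 (mod 11).
6^2 ≡ 3 (mod 11)
6^4 ≡ 9 (mod 11)
6^5 = 6^(4+1) ≡ 10 (mod 11).
Result is 10 ≡ −1, so (6/11) = −1.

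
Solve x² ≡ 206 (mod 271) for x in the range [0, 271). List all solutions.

54, 217

Since 271 ≡ 3 (mod 4), a square root of 206 is 206^((271+1)/4) = 206^68 mod 271.
Repeated squaring: 206^2≡160, 206^4≡126, 206^8≡158, 206^16≡32, 206^32≡211, 206^64≡77 (mod 271).
206^68 = 206^(64+4) ≡ 217 (mod 271).
Check: 217² = 47089 ≡ 206 (mod 271). The two roots are 54 and 217.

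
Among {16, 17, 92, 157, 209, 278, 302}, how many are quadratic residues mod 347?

4

(16/347) = +1 → QR.
(17/347) = -1 → non-residue.
(92/347) = -1 → non-residue.
(157/347) = +1 → QR.
(209/347) = -1 → non-residue.
(278/347) = +1 → QR.
(302/347) = +1 → QR.
Total quadratic residues among the 7: 4.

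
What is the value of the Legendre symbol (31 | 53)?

Euler's criterion: (31/53) ≡ 31^26 (mod 53).
31^2 ≡ 7 (mod 53)
31^4 ≡ 49 (mod 53)
31^8 ≡ 16 (mod 53)
31^16 ≡ 44 (mod 53)
31^26 = 31^(16+8+2) ≡ 52 (mod 53).
Result is 52 ≡ −1, so (31/53) = −1.

-1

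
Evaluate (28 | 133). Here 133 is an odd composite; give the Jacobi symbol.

0

Pull out 2^2: since 133 ≡ 5 (mod 8), (2/133) = -1, so (2/133)^2 = +1.
Reciprocity: 7 ≡ 3 and 133 ≡ 1 (mod 4), so (7/133) = +(133/7).
Reduce top mod 7: now compute (0/7).
Top reduces to 0: gcd > 1, so the symbol is 0.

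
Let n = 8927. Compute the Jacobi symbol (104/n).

Pull out 2^3: since 8927 ≡ 7 (mod 8), (2/8927) = +1, so (2/8927)^3 = +1.
Reciprocity: 13 ≡ 1 and 8927 ≡ 3 (mod 4), so (13/8927) = +(8927/13).
Reduce top mod 13: now compute (9/13).
Reciprocity: 9 ≡ 1 and 13 ≡ 1 (mod 4), so (9/13) = +(13/9).
Reduce top mod 9: now compute (4/9).
Pull out 2^2: since 9 ≡ 1 (mod 8), (2/9) = +1, so (2/9)^2 = +1.
Reached (1/9) = 1. Collecting the sign flips along the way, the symbol is +1.

1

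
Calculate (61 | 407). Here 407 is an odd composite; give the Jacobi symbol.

Reciprocity: 61 ≡ 1 and 407 ≡ 3 (mod 4), so (61/407) = +(407/61).
Reduce top mod 61: now compute (41/61).
Reciprocity: 41 ≡ 1 and 61 ≡ 1 (mod 4), so (41/61) = +(61/41).
Reduce top mod 41: now compute (20/41).
Pull out 2^2: since 41 ≡ 1 (mod 8), (2/41) = +1, so (2/41)^2 = +1.
Reciprocity: 5 ≡ 1 and 41 ≡ 1 (mod 4), so (5/41) = +(41/5).
Reduce top mod 5: now compute (1/5).
Reached (1/5) = 1. Collecting the sign flips along the way, the symbol is +1.

1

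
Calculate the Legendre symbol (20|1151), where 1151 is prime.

1

Pull out 2^2: since 1151 ≡ 7 (mod 8), (2/1151) = +1, so (2/1151)^2 = +1.
Reciprocity: 5 ≡ 1 and 1151 ≡ 3 (mod 4), so (5/1151) = +(1151/5).
Reduce top mod 5: now compute (1/5).
Reached (1/5) = 1. Collecting the sign flips along the way, the symbol is +1.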